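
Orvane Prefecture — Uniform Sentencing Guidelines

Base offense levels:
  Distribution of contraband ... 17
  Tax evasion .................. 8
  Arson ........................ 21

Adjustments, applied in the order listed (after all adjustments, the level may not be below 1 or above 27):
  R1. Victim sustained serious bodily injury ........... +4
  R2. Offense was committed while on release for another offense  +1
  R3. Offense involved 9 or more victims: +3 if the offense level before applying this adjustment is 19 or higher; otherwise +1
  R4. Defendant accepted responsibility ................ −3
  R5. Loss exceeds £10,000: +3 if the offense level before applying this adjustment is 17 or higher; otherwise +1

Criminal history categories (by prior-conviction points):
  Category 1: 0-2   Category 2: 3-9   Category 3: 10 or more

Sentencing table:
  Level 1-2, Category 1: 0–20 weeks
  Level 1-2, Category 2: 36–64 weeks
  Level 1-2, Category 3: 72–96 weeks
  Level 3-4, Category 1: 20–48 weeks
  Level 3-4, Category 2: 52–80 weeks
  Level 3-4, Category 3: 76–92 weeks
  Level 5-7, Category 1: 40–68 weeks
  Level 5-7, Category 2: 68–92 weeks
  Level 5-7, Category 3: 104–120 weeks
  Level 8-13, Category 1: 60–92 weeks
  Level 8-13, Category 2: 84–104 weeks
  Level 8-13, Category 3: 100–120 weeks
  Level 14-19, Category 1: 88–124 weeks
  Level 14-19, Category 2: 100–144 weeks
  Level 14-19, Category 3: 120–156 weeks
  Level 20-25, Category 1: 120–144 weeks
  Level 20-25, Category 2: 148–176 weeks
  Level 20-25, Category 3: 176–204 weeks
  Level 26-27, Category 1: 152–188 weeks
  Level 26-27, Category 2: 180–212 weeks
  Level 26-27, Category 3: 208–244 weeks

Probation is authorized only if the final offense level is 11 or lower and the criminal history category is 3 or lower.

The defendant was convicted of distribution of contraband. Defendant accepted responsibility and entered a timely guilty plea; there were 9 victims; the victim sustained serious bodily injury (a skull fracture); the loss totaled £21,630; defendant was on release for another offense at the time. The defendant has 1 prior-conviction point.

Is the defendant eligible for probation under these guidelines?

Base offense level for distribution of contraband: 17.
R1 applies: 17 + 4 = 21.
R2 applies: 21 + 1 = 22.
R3 applies (level before this adjustment is 22 ≥ 19, so +3): 22 + 3 = 25.
R4 applies: 25 − 3 = 22.
R5 applies (level before this adjustment is 22 ≥ 17, so +3): 22 + 3 = 25.
Final offense level: 25.
Criminal history: 1 prior point → Category 1 (0-2).
Level 25 falls in the 20-25 band.
Grid: Level 20-25 × Category 1 = 120-144 weeks.
Probation check: level 25 > 11 and category 1 ≤ 3 → not eligible.

No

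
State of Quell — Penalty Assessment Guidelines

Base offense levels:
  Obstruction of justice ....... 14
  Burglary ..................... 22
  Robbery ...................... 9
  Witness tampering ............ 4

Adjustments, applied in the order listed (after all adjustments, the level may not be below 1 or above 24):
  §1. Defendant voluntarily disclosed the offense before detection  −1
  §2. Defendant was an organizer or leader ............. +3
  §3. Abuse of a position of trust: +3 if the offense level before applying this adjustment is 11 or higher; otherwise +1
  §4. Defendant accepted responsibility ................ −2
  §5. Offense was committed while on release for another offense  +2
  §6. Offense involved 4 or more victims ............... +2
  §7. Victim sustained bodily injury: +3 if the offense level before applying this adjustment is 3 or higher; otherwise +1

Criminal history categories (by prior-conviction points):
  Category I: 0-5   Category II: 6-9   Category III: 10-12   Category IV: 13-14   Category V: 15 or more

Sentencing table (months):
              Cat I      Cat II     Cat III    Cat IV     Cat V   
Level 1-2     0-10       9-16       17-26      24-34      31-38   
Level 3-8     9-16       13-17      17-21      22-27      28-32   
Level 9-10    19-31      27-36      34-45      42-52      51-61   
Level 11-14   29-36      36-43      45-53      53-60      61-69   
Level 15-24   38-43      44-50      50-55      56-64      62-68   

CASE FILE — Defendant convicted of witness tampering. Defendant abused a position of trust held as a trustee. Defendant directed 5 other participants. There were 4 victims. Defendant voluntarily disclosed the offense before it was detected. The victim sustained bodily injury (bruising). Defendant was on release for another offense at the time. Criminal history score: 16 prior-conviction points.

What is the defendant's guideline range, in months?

61-69 months

Base offense level for witness tampering: 4.
§1 applies: 4 − 1 = 3.
§2 applies: 3 + 3 = 6.
§3 applies (level before this adjustment is 6 < 11, so +1): 6 + 1 = 7.
§5 applies: 7 + 2 = 9.
§6 applies: 9 + 2 = 11.
§7 applies (level before this adjustment is 11 ≥ 3, so +3): 11 + 3 = 14.
Final offense level: 14.
Criminal history: 16 prior points → Category V (15+).
Level 14 falls in the 11-14 band.
Grid: Level 11-14 × Category V = 61-69 months.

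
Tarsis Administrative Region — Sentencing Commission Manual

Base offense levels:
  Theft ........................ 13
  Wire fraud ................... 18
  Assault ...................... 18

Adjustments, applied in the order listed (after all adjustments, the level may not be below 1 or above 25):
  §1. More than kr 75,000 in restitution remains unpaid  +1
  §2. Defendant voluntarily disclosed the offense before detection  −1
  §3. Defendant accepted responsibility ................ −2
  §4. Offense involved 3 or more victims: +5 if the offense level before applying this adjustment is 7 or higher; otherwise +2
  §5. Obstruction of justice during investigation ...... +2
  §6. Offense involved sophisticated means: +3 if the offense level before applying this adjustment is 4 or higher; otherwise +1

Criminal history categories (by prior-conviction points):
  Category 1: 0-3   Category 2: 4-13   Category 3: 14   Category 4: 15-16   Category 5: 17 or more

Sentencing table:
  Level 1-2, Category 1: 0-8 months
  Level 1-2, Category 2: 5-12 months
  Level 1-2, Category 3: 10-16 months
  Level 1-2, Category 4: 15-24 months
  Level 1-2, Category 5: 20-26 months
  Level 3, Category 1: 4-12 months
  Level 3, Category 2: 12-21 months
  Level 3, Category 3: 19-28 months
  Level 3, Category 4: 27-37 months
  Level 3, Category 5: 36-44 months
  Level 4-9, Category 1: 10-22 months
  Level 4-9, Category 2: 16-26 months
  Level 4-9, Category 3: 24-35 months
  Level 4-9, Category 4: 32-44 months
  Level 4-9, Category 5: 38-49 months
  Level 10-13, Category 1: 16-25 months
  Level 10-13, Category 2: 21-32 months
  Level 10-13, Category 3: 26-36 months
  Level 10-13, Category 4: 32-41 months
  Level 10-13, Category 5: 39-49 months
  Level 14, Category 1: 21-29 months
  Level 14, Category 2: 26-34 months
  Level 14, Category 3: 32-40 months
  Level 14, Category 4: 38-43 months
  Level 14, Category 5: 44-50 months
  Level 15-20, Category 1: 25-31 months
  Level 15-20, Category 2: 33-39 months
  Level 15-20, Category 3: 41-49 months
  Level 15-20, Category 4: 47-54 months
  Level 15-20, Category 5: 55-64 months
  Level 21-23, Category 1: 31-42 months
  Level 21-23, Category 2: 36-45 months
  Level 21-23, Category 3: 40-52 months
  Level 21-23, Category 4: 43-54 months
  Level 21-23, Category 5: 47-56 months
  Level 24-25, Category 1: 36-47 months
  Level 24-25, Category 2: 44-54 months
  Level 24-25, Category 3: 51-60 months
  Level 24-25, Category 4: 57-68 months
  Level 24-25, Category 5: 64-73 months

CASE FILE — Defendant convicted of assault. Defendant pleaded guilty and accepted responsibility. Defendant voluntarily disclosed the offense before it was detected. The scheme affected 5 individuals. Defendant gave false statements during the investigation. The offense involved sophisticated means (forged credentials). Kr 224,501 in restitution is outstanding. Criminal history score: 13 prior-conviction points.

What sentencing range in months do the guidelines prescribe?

44-54 months

Base offense level for assault: 18.
§1 applies: 18 + 1 = 19.
§2 applies: 19 − 1 = 18.
§3 applies: 18 − 2 = 16.
§4 applies (level before this adjustment is 16 ≥ 7, so +5): 16 + 5 = 21.
§5 applies: 21 + 2 = 23.
§6 applies (level before this adjustment is 23 ≥ 4, so +3): 23 + 3 = 26.
Level 26 exceeds the maximum of 25; capped at 25.
Final offense level: 25.
Criminal history: 13 prior points → Category 2 (4-13).
Level 25 falls in the 24-25 band.
Grid: Level 24-25 × Category 2 = 44-54 months.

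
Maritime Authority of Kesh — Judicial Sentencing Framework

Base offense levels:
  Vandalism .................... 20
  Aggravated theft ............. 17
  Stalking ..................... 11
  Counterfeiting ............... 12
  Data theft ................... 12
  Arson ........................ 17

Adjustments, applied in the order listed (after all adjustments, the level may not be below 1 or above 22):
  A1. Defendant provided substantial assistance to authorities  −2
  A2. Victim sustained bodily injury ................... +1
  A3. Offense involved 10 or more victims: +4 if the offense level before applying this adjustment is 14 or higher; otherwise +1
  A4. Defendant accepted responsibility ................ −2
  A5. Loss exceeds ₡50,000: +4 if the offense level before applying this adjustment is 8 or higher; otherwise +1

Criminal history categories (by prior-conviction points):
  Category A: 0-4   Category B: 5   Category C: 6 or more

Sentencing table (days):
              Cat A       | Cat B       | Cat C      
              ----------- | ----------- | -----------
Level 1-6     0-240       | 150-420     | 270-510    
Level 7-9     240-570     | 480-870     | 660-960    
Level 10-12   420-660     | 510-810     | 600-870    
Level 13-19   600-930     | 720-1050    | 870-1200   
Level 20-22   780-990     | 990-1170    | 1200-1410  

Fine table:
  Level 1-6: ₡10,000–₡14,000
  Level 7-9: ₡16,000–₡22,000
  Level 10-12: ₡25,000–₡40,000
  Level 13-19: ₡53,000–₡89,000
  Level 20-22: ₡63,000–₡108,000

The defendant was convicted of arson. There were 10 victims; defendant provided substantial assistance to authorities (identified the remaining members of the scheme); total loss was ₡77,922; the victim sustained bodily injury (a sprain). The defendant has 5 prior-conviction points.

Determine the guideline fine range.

Base offense level for arson: 17.
A1 applies: 17 − 2 = 15.
A2 applies: 15 + 1 = 16.
A3 applies (level before this adjustment is 16 ≥ 14, so +4): 16 + 4 = 20.
A5 applies (level before this adjustment is 20 ≥ 8, so +4): 20 + 4 = 24.
Level 24 exceeds the maximum of 22; capped at 22.
Final offense level: 22.
Level 22 falls in the 20-22 band.
Fine table: Level 20-22 → ₡63,000–₡108,000.

₡63,000–₡108,000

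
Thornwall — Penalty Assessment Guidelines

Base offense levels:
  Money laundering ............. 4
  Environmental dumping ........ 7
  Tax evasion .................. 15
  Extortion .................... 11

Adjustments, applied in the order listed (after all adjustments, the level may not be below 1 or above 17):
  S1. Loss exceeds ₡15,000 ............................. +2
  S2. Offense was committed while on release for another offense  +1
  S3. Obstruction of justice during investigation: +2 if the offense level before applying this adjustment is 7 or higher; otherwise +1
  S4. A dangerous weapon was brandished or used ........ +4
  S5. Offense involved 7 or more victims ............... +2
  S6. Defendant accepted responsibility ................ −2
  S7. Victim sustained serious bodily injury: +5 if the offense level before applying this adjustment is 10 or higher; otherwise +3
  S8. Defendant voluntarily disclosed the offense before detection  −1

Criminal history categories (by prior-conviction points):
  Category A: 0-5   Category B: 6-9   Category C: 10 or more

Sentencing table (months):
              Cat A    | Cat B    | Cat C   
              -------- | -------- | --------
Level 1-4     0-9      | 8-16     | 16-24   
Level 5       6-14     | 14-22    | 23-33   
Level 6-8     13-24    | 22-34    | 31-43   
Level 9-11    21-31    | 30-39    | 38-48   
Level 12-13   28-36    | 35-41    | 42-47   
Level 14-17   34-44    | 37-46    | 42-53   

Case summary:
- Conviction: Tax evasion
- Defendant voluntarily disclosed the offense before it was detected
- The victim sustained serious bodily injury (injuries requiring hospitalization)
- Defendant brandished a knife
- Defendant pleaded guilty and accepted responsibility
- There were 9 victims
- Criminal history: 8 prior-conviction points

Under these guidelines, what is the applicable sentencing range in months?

37-46 months

Base offense level for tax evasion: 15.
S4 applies: 15 + 4 = 19.
S5 applies: 19 + 2 = 21.
S6 applies: 21 − 2 = 19.
S7 applies (level before this adjustment is 19 ≥ 10, so +5): 19 + 5 = 24.
S8 applies: 24 − 1 = 23.
Level 23 exceeds the maximum of 17; capped at 17.
Final offense level: 17.
Criminal history: 8 prior points → Category B (6-9).
Level 17 falls in the 14-17 band.
Grid: Level 14-17 × Category B = 37-46 months.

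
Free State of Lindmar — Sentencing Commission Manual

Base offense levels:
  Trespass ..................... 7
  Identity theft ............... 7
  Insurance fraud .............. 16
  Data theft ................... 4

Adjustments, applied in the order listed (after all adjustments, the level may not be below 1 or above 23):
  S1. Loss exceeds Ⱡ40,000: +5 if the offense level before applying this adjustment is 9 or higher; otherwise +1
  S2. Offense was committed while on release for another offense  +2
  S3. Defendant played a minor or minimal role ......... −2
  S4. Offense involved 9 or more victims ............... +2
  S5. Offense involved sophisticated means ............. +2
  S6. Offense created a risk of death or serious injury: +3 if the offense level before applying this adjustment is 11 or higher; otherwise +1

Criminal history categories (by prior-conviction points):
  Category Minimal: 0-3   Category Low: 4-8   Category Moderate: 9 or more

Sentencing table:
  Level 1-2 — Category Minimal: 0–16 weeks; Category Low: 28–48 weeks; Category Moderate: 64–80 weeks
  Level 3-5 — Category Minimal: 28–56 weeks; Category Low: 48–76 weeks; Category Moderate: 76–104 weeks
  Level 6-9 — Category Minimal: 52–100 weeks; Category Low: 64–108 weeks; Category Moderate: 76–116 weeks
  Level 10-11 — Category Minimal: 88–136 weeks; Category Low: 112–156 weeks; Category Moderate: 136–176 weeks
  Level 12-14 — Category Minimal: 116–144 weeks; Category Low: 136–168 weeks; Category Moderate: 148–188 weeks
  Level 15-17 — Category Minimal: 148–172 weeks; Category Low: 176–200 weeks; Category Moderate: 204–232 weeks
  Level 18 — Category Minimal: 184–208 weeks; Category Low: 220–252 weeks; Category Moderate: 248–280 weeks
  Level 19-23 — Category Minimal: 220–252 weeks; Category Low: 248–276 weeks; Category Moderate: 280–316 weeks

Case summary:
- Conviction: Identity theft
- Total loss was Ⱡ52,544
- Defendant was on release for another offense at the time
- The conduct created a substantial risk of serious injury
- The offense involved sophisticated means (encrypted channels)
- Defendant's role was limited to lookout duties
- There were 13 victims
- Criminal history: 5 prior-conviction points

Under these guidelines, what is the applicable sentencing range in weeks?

176-200 weeks

Base offense level for identity theft: 7.
S1 applies (level before this adjustment is 7 < 9, so +1): 7 + 1 = 8.
S2 applies: 8 + 2 = 10.
S3 applies: 10 − 2 = 8.
S4 applies: 8 + 2 = 10.
S5 applies: 10 + 2 = 12.
S6 applies (level before this adjustment is 12 ≥ 11, so +3): 12 + 3 = 15.
Final offense level: 15.
Criminal history: 5 prior points → Category Low (4-8).
Level 15 falls in the 15-17 band.
Grid: Level 15-17 × Category Low = 176-200 weeks.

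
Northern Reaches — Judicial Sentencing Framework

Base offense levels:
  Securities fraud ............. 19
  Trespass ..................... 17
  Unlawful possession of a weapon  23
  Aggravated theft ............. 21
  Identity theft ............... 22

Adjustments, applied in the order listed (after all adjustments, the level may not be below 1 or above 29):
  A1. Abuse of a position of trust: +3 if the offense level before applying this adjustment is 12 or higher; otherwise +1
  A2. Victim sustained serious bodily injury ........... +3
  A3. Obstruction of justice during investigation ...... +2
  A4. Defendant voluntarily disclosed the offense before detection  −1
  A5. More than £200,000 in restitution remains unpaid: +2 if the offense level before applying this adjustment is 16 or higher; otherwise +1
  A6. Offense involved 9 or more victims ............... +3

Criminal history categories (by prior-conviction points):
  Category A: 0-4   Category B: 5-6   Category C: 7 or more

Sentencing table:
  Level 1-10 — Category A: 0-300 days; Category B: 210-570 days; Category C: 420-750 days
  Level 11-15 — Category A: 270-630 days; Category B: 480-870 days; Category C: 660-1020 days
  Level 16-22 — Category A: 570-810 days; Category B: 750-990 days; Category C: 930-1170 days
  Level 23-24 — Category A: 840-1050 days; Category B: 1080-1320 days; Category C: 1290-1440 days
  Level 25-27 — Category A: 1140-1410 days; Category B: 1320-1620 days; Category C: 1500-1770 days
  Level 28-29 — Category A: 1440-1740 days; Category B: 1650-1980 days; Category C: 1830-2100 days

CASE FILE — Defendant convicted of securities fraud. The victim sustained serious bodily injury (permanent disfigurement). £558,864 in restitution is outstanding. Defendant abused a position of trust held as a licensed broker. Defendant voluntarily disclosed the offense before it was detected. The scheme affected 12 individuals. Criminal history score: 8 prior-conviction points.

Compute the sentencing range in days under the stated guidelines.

1830-2100 days

Base offense level for securities fraud: 19.
A1 applies (level before this adjustment is 19 ≥ 12, so +3): 19 + 3 = 22.
A2 applies: 22 + 3 = 25.
A3 does not apply.
A4 applies: 25 − 1 = 24.
A5 applies (level before this adjustment is 24 ≥ 16, so +2): 24 + 2 = 26.
A6 applies: 26 + 3 = 29.
Final offense level: 29.
Criminal history: 8 prior points → Category C (7+).
Level 29 falls in the 28-29 band.
Grid: Level 28-29 × Category C = 1830-2100 days.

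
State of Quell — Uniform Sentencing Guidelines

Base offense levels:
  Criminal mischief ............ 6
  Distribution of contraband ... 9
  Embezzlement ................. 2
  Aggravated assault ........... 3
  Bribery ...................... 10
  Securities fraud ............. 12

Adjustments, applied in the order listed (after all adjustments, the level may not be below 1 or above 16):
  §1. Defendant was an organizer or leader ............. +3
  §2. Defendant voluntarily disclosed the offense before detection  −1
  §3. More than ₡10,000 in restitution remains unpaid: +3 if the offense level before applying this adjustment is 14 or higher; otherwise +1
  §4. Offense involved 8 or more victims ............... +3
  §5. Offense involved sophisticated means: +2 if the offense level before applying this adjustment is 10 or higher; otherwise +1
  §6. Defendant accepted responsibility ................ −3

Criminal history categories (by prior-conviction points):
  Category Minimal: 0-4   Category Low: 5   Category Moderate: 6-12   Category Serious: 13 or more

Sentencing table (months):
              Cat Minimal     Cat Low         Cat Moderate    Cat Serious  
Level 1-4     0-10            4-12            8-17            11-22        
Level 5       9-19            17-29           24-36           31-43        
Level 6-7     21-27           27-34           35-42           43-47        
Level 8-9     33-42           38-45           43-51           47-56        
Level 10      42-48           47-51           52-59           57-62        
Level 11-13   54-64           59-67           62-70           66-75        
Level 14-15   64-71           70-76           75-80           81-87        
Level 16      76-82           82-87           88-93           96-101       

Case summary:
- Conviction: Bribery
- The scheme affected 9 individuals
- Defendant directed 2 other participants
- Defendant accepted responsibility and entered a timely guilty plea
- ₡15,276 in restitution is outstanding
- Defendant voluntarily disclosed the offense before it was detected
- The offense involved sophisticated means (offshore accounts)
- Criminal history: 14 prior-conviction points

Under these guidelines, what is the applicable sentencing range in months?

81-87 months

Base offense level for bribery: 10.
§1 applies: 10 + 3 = 13.
§2 applies: 13 − 1 = 12.
§3 applies (level before this adjustment is 12 < 14, so +1): 12 + 1 = 13.
§4 applies: 13 + 3 = 16.
§5 applies (level before this adjustment is 16 ≥ 10, so +2): 16 + 2 = 18.
§6 applies: 18 − 3 = 15.
Final offense level: 15.
Criminal history: 14 prior points → Category Serious (13+).
Level 15 falls in the 14-15 band.
Grid: Level 14-15 × Category Serious = 81-87 months.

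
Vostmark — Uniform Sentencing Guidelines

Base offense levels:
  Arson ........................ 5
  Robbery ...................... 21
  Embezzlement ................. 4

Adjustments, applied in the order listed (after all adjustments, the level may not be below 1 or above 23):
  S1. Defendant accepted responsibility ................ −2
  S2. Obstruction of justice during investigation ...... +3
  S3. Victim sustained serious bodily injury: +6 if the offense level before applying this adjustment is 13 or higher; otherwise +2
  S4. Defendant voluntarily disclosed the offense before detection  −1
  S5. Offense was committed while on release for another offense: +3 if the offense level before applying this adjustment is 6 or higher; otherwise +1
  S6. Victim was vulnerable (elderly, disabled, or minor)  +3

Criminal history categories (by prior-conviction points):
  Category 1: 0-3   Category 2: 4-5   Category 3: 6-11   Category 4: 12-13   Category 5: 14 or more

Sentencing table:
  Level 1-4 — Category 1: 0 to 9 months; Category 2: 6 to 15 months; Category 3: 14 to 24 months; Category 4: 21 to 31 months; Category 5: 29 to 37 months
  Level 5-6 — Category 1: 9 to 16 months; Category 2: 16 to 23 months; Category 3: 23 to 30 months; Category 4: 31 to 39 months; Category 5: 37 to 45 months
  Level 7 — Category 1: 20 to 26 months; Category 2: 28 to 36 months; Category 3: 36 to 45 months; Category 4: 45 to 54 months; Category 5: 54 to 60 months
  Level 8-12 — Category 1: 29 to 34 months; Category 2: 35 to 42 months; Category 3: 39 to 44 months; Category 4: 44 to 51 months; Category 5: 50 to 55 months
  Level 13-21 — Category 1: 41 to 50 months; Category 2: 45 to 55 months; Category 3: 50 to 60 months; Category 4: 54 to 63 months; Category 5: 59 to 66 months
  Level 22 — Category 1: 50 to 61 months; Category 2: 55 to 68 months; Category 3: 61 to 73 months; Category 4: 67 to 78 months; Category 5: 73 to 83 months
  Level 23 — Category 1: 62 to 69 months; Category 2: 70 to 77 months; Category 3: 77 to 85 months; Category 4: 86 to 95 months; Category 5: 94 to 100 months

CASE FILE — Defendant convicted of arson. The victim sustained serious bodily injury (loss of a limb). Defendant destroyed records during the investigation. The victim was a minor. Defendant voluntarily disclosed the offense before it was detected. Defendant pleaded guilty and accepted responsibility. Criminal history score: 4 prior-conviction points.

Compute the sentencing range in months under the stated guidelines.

Base offense level for arson: 5.
S1 applies: 5 − 2 = 3.
S2 applies: 3 + 3 = 6.
S3 applies (level before this adjustment is 6 < 13, so +2): 6 + 2 = 8.
S4 applies: 8 − 1 = 7.
S6 applies: 7 + 3 = 10.
Final offense level: 10.
Criminal history: 4 prior points → Category 2 (4-5).
Level 10 falls in the 8-12 band.
Grid: Level 8-12 × Category 2 = 35-42 months.

35-42 months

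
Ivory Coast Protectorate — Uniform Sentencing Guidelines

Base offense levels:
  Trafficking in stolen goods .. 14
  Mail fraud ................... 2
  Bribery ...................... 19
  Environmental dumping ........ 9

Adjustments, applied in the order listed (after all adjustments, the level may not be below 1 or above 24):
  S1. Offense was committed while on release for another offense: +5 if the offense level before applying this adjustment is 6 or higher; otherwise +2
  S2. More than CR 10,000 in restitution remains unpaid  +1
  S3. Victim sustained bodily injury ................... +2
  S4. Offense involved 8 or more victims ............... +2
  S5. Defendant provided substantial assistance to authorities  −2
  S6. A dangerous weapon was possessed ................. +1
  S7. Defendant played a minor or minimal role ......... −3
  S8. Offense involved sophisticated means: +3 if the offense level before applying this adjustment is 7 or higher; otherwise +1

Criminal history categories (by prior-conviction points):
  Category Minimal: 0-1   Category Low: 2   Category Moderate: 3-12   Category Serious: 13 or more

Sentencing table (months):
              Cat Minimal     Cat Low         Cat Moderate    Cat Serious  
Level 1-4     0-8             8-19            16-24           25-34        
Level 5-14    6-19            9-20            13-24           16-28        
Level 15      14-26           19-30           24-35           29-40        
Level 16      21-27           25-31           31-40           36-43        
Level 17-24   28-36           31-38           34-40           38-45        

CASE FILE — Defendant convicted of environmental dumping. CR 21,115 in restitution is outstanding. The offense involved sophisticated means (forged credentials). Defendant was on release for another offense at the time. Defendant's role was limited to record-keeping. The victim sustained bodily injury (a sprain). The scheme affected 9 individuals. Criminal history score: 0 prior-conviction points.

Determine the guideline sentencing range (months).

28-36 months

Base offense level for environmental dumping: 9.
S1 applies (level before this adjustment is 9 ≥ 6, so +5): 9 + 5 = 14.
S2 applies: 14 + 1 = 15.
S3 applies: 15 + 2 = 17.
S4 applies: 17 + 2 = 19.
S6 does not apply.
S7 applies: 19 − 3 = 16.
S8 applies (level before this adjustment is 16 ≥ 7, so +3): 16 + 3 = 19.
Final offense level: 19.
Criminal history: 0 prior points → Category Minimal (0-1).
Level 19 falls in the 17-24 band.
Grid: Level 17-24 × Category Minimal = 28-36 months.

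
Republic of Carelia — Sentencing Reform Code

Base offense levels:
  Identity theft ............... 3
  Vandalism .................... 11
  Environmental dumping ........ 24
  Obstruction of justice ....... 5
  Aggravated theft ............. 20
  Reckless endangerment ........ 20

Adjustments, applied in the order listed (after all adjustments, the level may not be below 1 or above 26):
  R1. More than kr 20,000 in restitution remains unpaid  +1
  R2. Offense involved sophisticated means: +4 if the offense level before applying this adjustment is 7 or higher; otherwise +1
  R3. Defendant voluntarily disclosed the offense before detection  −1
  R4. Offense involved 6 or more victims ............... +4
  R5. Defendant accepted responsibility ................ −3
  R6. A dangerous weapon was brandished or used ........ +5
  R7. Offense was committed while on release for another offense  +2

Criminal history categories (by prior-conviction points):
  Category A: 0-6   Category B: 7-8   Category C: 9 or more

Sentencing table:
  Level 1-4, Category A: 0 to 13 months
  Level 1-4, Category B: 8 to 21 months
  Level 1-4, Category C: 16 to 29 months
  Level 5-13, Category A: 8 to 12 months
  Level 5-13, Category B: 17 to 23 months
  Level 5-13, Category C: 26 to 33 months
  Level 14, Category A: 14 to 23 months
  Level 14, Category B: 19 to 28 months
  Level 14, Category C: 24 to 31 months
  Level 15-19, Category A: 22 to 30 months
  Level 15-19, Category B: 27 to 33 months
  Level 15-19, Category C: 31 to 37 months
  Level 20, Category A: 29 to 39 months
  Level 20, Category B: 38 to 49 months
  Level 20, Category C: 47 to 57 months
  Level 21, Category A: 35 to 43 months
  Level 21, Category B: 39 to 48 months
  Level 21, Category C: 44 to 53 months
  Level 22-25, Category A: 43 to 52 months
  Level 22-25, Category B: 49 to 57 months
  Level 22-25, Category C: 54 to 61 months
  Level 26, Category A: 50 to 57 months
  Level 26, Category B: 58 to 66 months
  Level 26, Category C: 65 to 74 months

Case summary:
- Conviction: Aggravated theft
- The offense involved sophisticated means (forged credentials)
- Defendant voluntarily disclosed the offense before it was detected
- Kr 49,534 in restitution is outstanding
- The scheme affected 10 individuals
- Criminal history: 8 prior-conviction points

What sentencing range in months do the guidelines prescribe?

58-66 months

Base offense level for aggravated theft: 20.
R1 applies: 20 + 1 = 21.
R2 applies (level before this adjustment is 21 ≥ 7, so +4): 21 + 4 = 25.
R3 applies: 25 − 1 = 24.
R4 applies: 24 + 4 = 28.
R5 does not apply.
R6 does not apply.
Level 28 exceeds the maximum of 26; capped at 26.
Final offense level: 26.
Criminal history: 8 prior points → Category B (7-8).
Level 26 falls in the 26 band.
Grid: Level 26 × Category B = 58-66 months.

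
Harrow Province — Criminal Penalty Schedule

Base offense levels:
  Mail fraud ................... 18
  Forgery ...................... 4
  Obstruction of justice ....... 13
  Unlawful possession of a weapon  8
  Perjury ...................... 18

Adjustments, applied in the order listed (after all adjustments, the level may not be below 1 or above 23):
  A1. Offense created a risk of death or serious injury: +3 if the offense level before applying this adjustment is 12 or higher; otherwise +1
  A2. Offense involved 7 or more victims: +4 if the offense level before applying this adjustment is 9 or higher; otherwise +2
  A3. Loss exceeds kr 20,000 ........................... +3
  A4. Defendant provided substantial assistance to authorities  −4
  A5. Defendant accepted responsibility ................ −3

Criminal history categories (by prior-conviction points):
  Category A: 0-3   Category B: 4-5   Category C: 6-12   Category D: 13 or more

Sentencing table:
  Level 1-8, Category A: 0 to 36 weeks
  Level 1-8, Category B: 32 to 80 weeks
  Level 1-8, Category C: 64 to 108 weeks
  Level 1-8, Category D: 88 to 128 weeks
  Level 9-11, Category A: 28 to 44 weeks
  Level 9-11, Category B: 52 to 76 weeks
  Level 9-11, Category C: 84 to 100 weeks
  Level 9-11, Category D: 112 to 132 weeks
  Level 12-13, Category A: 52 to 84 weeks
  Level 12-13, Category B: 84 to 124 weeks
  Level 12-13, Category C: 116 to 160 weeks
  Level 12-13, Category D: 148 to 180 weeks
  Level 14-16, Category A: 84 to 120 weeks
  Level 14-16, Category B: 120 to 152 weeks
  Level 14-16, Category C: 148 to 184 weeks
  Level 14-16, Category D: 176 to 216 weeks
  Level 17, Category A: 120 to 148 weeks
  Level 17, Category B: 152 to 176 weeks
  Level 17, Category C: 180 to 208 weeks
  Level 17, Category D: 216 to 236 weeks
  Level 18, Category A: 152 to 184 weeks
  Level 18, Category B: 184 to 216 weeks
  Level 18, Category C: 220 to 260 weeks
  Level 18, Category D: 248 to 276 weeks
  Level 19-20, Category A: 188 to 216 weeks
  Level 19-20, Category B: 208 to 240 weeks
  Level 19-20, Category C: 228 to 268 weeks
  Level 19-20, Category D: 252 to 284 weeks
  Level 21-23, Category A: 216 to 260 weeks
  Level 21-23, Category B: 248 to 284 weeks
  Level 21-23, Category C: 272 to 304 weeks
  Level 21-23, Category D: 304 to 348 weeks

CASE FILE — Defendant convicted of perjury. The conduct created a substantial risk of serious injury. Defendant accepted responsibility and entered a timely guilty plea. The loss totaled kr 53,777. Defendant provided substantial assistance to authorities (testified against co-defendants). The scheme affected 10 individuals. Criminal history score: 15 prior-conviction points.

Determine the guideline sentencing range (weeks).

Base offense level for perjury: 18.
A1 applies (level before this adjustment is 18 ≥ 12, so +3): 18 + 3 = 21.
A2 applies (level before this adjustment is 21 ≥ 9, so +4): 21 + 4 = 25.
A3 applies: 25 + 3 = 28.
A4 applies: 28 − 4 = 24.
A5 applies: 24 − 3 = 21.
Final offense level: 21.
Criminal history: 15 prior points → Category D (13+).
Level 21 falls in the 21-23 band.
Grid: Level 21-23 × Category D = 304-348 weeks.

304-348 weeks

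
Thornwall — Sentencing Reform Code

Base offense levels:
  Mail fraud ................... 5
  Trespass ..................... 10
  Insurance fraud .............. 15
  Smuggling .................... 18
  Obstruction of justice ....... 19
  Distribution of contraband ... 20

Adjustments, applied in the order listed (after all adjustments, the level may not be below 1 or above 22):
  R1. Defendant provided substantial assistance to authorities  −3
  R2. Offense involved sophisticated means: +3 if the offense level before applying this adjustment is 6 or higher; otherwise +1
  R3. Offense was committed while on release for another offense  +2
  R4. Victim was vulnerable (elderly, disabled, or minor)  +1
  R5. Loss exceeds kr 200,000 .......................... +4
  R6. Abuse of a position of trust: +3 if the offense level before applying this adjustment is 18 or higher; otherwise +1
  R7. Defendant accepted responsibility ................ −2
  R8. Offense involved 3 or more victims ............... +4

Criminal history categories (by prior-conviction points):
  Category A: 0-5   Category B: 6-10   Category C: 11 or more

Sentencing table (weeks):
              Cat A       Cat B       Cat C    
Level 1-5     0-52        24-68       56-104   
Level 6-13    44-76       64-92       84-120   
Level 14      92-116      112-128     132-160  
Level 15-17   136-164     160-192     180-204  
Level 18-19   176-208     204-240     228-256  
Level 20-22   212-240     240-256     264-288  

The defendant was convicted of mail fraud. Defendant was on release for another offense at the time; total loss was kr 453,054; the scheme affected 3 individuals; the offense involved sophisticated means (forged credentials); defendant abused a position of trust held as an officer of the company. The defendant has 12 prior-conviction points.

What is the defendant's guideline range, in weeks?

Base offense level for mail fraud: 5.
R2 applies (level before this adjustment is 5 < 6, so +1): 5 + 1 = 6.
R3 applies: 6 + 2 = 8.
R5 applies: 8 + 4 = 12.
R6 applies (level before this adjustment is 12 < 18, so +1): 12 + 1 = 13.
R8 applies: 13 + 4 = 17.
Final offense level: 17.
Criminal history: 12 prior points → Category C (11+).
Level 17 falls in the 15-17 band.
Grid: Level 15-17 × Category C = 180-204 weeks.

180-204 weeks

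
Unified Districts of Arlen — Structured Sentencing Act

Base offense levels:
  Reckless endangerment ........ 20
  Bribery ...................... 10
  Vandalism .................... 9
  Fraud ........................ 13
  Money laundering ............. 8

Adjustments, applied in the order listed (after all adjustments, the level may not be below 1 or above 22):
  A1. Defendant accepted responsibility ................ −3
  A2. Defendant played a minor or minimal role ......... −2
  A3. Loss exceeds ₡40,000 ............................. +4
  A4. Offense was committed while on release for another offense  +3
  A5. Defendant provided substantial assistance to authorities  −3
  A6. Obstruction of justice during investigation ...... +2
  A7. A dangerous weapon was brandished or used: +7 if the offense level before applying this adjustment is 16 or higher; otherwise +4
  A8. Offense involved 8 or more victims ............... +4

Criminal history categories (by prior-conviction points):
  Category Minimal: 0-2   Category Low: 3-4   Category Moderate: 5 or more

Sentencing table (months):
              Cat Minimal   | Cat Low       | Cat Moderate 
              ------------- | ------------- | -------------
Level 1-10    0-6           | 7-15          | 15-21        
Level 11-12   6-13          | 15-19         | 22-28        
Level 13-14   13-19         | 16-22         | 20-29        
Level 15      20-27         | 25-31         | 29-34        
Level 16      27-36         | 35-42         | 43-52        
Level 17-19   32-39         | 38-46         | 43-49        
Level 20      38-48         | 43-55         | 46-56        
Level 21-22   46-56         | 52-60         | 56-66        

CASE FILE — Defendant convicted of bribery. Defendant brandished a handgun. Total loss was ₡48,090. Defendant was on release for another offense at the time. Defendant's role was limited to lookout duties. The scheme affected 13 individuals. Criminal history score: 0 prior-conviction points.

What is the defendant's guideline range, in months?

Base offense level for bribery: 10.
A1 does not apply.
A2 applies: 10 − 2 = 8.
A3 applies: 8 + 4 = 12.
A4 applies: 12 + 3 = 15.
A5 does not apply.
A7 applies (level before this adjustment is 15 < 16, so +4): 15 + 4 = 19.
A8 applies: 19 + 4 = 23.
Level 23 exceeds the maximum of 22; capped at 22.
Final offense level: 22.
Criminal history: 0 prior points → Category Minimal (0-2).
Level 22 falls in the 21-22 band.
Grid: Level 21-22 × Category Minimal = 46-56 months.

46-56 months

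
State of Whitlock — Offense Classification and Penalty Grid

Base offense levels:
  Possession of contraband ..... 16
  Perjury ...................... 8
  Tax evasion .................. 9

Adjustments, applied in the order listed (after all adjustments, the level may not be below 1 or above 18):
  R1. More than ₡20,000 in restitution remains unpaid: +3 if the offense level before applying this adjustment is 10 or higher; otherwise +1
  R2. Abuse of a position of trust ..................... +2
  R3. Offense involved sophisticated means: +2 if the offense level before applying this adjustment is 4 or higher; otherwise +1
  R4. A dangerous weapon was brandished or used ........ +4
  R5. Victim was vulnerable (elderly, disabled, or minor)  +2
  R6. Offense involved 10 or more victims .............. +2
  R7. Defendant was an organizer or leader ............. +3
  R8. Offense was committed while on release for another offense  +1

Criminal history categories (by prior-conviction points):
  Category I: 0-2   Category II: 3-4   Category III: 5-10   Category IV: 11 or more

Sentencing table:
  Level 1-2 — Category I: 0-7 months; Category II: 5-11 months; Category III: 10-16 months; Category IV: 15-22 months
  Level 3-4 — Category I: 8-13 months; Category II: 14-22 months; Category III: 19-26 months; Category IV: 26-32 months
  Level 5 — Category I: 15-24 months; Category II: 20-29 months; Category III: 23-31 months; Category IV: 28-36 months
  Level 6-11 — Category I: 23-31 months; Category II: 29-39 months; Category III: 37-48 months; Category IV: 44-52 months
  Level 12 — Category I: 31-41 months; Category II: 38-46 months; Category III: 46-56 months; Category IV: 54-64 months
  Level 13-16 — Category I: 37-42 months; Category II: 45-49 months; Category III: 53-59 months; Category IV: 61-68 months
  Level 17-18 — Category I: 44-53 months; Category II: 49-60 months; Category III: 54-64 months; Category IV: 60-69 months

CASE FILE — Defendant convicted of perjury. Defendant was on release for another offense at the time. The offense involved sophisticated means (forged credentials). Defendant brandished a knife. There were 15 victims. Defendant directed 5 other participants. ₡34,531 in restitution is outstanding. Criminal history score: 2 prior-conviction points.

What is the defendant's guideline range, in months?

Base offense level for perjury: 8.
R1 applies (level before this adjustment is 8 < 10, so +1): 8 + 1 = 9.
R2 does not apply.
R3 applies (level before this adjustment is 9 ≥ 4, so +2): 9 + 2 = 11.
R4 applies: 11 + 4 = 15.
R6 applies: 15 + 2 = 17.
R7 applies: 17 + 3 = 20.
R8 applies: 20 + 1 = 21.
Level 21 exceeds the maximum of 18; capped at 18.
Final offense level: 18.
Criminal history: 2 prior points → Category I (0-2).
Level 18 falls in the 17-18 band.
Grid: Level 17-18 × Category I = 44-53 months.

44-53 months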